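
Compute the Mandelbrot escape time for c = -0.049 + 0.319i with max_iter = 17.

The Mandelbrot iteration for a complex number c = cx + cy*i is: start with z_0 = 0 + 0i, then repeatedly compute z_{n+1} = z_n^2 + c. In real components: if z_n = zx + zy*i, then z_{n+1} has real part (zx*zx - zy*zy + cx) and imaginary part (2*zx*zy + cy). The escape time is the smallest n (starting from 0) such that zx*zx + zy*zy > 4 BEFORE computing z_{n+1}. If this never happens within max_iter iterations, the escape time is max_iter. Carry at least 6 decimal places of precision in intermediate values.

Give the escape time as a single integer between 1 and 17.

Answer: 17

Derivation:
z_0 = 0 + 0i, c = -0.0490 + 0.3190i
Iter 1: z = -0.0490 + 0.3190i, |z|^2 = 0.1042
Iter 2: z = -0.1484 + 0.2877i, |z|^2 = 0.1048
Iter 3: z = -0.1098 + 0.2336i, |z|^2 = 0.0666
Iter 4: z = -0.0915 + 0.2677i, |z|^2 = 0.0800
Iter 5: z = -0.1123 + 0.2700i, |z|^2 = 0.0855
Iter 6: z = -0.1093 + 0.2584i, |z|^2 = 0.0787
Iter 7: z = -0.1038 + 0.2625i, |z|^2 = 0.0797
Iter 8: z = -0.1071 + 0.2645i, |z|^2 = 0.0814
Iter 9: z = -0.1075 + 0.2623i, |z|^2 = 0.0804
Iter 10: z = -0.1063 + 0.2626i, |z|^2 = 0.0803
Iter 11: z = -0.1067 + 0.2632i, |z|^2 = 0.0806
Iter 12: z = -0.1069 + 0.2628i, |z|^2 = 0.0805
Iter 13: z = -0.1067 + 0.2628i, |z|^2 = 0.0804
Iter 14: z = -0.1067 + 0.2629i, |z|^2 = 0.0805
Iter 15: z = -0.1068 + 0.2629i, |z|^2 = 0.0805
Iter 16: z = -0.1067 + 0.2629i, |z|^2 = 0.0805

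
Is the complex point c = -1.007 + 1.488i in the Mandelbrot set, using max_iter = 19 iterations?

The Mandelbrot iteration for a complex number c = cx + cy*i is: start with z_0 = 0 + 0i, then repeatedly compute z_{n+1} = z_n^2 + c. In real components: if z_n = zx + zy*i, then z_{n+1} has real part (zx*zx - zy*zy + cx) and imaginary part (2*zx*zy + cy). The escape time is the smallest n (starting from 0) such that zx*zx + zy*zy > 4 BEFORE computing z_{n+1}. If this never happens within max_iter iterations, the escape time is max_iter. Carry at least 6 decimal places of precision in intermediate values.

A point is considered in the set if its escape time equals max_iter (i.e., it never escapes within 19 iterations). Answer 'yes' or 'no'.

Answer: no

Derivation:
z_0 = 0 + 0i, c = -1.0070 + 1.4880i
Iter 1: z = -1.0070 + 1.4880i, |z|^2 = 3.2282
Iter 2: z = -2.2071 + -1.5088i, |z|^2 = 7.1478
Escaped at iteration 2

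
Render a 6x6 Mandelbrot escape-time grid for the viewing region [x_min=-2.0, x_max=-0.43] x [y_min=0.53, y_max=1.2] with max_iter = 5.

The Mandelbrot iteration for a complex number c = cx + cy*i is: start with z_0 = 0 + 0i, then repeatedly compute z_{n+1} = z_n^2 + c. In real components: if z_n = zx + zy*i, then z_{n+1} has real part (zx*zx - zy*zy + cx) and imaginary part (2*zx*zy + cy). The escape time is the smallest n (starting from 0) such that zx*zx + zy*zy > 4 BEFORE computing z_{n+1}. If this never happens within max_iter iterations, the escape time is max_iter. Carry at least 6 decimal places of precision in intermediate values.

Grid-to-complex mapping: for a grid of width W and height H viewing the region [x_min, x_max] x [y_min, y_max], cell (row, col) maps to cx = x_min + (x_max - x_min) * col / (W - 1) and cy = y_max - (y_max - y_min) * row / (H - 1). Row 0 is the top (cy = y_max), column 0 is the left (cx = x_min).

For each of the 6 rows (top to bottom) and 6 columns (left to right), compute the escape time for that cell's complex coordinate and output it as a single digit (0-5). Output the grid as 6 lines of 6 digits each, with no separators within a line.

(row=0, col=0): c = -2.0000 + 1.2000i → escape time 1
(row=0, col=1): c = -1.6860 + 1.2000i → escape time 1
(row=0, col=2): c = -1.3720 + 1.2000i → escape time 2
(row=0, col=3): c = -1.0580 + 1.2000i → escape time 3
(row=0, col=4): c = -0.7440 + 1.2000i → escape time 3
(row=0, col=5): c = -0.4300 + 1.2000i → escape time 3
(row=1, col=0): c = -2.0000 + 1.0660i → escape time 1
(row=1, col=1): c = -1.6860 + 1.0660i → escape time 2
(row=1, col=2): c = -1.3720 + 1.0660i → escape time 3
(row=1, col=3): c = -1.0580 + 1.0660i → escape time 3
(row=1, col=4): c = -0.7440 + 1.0660i → escape time 3
(row=1, col=5): c = -0.4300 + 1.0660i → escape time 4
(row=2, col=0): c = -2.0000 + 0.9320i → escape time 1
(row=2, col=1): c = -1.6860 + 0.9320i → escape time 2
(row=2, col=2): c = -1.3720 + 0.9320i → escape time 3
(row=2, col=3): c = -1.0580 + 0.9320i → escape time 3
(row=2, col=4): c = -0.7440 + 0.9320i → escape time 4
(row=2, col=5): c = -0.4300 + 0.9320i → escape time 5
(row=3, col=0): c = -2.0000 + 0.7980i → escape time 1
(row=3, col=1): c = -1.6860 + 0.7980i → escape time 3
(row=3, col=2): c = -1.3720 + 0.7980i → escape time 3
(row=3, col=3): c = -1.0580 + 0.7980i → escape time 3
(row=3, col=4): c = -0.7440 + 0.7980i → escape time 4
(row=3, col=5): c = -0.4300 + 0.7980i → escape time 5
(row=4, col=0): c = -2.0000 + 0.6640i → escape time 1
(row=4, col=1): c = -1.6860 + 0.6640i → escape time 3
(row=4, col=2): c = -1.3720 + 0.6640i → escape time 3
(row=4, col=3): c = -1.0580 + 0.6640i → escape time 4
(row=4, col=4): c = -0.7440 + 0.6640i → escape time 5
(row=4, col=5): c = -0.4300 + 0.6640i → escape time 5
(row=5, col=0): c = -2.0000 + 0.5300i → escape time 1
(row=5, col=1): c = -1.6860 + 0.5300i → escape time 3
(row=5, col=2): c = -1.3720 + 0.5300i → escape time 3
(row=5, col=3): c = -1.0580 + 0.5300i → escape time 5
(row=5, col=4): c = -0.7440 + 0.5300i → escape time 5
(row=5, col=5): c = -0.4300 + 0.5300i → escape time 5

Answer: 112333
123334
123345
133345
133455
133555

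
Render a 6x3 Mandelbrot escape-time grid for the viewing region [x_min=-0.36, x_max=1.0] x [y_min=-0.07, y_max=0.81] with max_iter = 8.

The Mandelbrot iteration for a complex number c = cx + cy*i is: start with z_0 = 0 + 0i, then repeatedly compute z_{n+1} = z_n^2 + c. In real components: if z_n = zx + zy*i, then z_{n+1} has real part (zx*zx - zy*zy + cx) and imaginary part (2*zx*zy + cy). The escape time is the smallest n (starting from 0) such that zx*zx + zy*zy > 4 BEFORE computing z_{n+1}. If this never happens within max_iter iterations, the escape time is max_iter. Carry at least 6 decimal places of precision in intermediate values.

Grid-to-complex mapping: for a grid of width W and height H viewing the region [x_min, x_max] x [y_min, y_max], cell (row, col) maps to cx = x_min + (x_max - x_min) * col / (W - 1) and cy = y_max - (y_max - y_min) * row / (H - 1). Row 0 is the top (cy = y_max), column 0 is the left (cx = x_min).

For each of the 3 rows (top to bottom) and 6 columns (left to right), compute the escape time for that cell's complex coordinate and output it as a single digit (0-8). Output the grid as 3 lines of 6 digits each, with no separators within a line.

Answer: 685322
888832
888632

Derivation:
(row=0, col=0): c = -0.3600 + 0.8100i → escape time 6
(row=0, col=1): c = -0.0880 + 0.8100i → escape time 8
(row=0, col=2): c = 0.1840 + 0.8100i → escape time 5
(row=0, col=3): c = 0.4560 + 0.8100i → escape time 3
(row=0, col=4): c = 0.7280 + 0.8100i → escape time 2
(row=0, col=5): c = 1.0000 + 0.8100i → escape time 2
(row=1, col=0): c = -0.3600 + 0.3700i → escape time 8
(row=1, col=1): c = -0.0880 + 0.3700i → escape time 8
(row=1, col=2): c = 0.1840 + 0.3700i → escape time 8
(row=1, col=3): c = 0.4560 + 0.3700i → escape time 8
(row=1, col=4): c = 0.7280 + 0.3700i → escape time 3
(row=1, col=5): c = 1.0000 + 0.3700i → escape time 2
(row=2, col=0): c = -0.3600 + -0.0700i → escape time 8
(row=2, col=1): c = -0.0880 + -0.0700i → escape time 8
(row=2, col=2): c = 0.1840 + -0.0700i → escape time 8
(row=2, col=3): c = 0.4560 + -0.0700i → escape time 6
(row=2, col=4): c = 0.7280 + -0.0700i → escape time 3
(row=2, col=5): c = 1.0000 + -0.0700i → escape time 2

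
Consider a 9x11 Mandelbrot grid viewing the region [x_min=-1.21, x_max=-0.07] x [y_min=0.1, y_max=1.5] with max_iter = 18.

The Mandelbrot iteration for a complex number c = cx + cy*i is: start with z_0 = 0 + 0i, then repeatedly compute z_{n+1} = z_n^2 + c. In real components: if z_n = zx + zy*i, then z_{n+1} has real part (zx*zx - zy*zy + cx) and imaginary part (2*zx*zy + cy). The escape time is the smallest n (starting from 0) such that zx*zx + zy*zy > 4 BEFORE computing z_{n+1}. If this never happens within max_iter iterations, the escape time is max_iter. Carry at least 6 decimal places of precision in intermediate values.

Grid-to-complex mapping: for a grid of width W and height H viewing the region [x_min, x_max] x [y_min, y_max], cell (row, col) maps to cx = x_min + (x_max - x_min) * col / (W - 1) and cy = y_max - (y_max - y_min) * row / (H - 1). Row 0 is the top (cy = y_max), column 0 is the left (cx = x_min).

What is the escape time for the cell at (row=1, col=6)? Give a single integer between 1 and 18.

Answer: 2

Derivation:
z_0 = 0 + 0i, c = -0.3550 + 1.3600i
Iter 1: z = -0.3550 + 1.3600i, |z|^2 = 1.9756
Iter 2: z = -2.0786 + 0.3944i, |z|^2 = 4.4760
Escaped at iteration 2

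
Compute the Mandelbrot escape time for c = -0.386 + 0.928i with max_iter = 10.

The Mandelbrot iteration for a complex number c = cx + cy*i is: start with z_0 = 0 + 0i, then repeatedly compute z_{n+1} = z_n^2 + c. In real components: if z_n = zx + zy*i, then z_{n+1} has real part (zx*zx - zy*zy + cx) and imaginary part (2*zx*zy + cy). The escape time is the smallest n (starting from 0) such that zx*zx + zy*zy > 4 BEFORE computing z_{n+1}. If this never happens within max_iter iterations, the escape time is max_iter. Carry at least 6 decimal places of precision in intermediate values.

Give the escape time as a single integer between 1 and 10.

z_0 = 0 + 0i, c = -0.3860 + 0.9280i
Iter 1: z = -0.3860 + 0.9280i, |z|^2 = 1.0102
Iter 2: z = -1.0982 + 0.2116i, |z|^2 = 1.2508
Iter 3: z = 0.7752 + 0.4633i, |z|^2 = 0.8156
Iter 4: z = 0.0004 + 1.6463i, |z|^2 = 2.7104
Iter 5: z = -3.0964 + 0.9293i, |z|^2 = 10.4510
Escaped at iteration 5

Answer: 5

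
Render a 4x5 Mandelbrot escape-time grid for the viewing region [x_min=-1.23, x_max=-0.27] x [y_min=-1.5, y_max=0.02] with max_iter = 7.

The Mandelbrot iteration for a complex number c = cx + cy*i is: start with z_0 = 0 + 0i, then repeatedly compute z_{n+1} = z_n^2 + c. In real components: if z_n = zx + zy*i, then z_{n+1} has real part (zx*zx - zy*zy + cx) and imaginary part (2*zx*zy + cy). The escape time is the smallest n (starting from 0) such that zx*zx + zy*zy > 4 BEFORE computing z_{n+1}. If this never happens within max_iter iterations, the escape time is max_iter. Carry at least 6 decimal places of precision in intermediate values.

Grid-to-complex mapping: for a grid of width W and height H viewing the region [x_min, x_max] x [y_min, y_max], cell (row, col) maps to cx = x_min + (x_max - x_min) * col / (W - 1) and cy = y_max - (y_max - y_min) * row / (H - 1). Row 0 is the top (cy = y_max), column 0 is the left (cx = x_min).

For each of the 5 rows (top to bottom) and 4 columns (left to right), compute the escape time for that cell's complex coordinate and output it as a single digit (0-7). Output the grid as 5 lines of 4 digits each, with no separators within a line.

(row=0, col=0): c = -1.2300 + 0.0200i → escape time 7
(row=0, col=1): c = -0.9100 + 0.0200i → escape time 7
(row=0, col=2): c = -0.5900 + 0.0200i → escape time 7
(row=0, col=3): c = -0.2700 + 0.0200i → escape time 7
(row=1, col=0): c = -1.2300 + -0.3600i → escape time 7
(row=1, col=1): c = -0.9100 + -0.3600i → escape time 7
(row=1, col=2): c = -0.5900 + -0.3600i → escape time 7
(row=1, col=3): c = -0.2700 + -0.3600i → escape time 7
(row=2, col=0): c = -1.2300 + -0.7400i → escape time 3
(row=2, col=1): c = -0.9100 + -0.7400i → escape time 4
(row=2, col=2): c = -0.5900 + -0.7400i → escape time 6
(row=2, col=3): c = -0.2700 + -0.7400i → escape time 7
(row=3, col=0): c = -1.2300 + -1.1200i → escape time 3
(row=3, col=1): c = -0.9100 + -1.1200i → escape time 3
(row=3, col=2): c = -0.5900 + -1.1200i → escape time 3
(row=3, col=3): c = -0.2700 + -1.1200i → escape time 4
(row=4, col=0): c = -1.2300 + -1.5000i → escape time 2
(row=4, col=1): c = -0.9100 + -1.5000i → escape time 2
(row=4, col=2): c = -0.5900 + -1.5000i → escape time 2
(row=4, col=3): c = -0.2700 + -1.5000i → escape time 2

Answer: 7777
7777
3467
3334
2222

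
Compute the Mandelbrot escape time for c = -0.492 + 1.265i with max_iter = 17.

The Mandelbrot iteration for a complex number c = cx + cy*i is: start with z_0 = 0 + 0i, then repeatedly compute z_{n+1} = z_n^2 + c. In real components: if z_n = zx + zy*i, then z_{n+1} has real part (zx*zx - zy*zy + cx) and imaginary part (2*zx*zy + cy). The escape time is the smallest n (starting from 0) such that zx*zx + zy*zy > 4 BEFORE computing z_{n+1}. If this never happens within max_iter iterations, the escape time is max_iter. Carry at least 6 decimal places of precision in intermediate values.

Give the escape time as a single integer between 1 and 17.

Answer: 3

Derivation:
z_0 = 0 + 0i, c = -0.4920 + 1.2650i
Iter 1: z = -0.4920 + 1.2650i, |z|^2 = 1.8423
Iter 2: z = -1.8502 + 0.0202i, |z|^2 = 3.4235
Iter 3: z = 2.9307 + 1.1901i, |z|^2 = 10.0053
Escaped at iteration 3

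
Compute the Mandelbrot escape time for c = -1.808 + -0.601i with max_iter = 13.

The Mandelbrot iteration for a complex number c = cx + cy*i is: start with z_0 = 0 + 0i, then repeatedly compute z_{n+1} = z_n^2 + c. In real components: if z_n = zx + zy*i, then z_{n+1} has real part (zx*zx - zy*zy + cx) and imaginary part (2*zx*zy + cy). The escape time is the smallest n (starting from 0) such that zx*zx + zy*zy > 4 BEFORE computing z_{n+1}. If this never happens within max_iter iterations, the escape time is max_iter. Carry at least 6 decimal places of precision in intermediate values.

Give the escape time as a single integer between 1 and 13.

Answer: 3

Derivation:
z_0 = 0 + 0i, c = -1.8080 + -0.6010i
Iter 1: z = -1.8080 + -0.6010i, |z|^2 = 3.6301
Iter 2: z = 1.0997 + 1.5722i, |z|^2 = 3.6811
Iter 3: z = -3.0706 + 2.8568i, |z|^2 = 17.5900
Escaped at iteration 3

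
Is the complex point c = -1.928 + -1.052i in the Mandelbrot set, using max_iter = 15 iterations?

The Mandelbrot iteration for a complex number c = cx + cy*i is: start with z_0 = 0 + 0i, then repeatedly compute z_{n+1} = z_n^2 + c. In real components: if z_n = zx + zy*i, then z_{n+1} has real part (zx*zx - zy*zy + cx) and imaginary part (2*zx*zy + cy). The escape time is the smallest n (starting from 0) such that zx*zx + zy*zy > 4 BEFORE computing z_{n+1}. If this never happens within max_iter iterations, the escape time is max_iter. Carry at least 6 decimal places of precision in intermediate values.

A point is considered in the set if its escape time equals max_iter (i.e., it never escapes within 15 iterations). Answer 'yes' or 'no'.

z_0 = 0 + 0i, c = -1.9280 + -1.0520i
Iter 1: z = -1.9280 + -1.0520i, |z|^2 = 4.8239
Escaped at iteration 1

Answer: no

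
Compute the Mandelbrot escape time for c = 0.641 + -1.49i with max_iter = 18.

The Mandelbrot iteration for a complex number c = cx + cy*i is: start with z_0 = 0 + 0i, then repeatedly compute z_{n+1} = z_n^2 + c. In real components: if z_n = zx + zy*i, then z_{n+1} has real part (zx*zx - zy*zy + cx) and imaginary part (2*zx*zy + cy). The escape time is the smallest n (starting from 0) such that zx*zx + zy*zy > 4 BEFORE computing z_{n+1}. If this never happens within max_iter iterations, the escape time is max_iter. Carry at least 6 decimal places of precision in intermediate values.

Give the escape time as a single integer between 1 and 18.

z_0 = 0 + 0i, c = 0.6410 + -1.4900i
Iter 1: z = 0.6410 + -1.4900i, |z|^2 = 2.6310
Iter 2: z = -1.1682 + -3.4002i, |z|^2 = 12.9260
Escaped at iteration 2

Answer: 2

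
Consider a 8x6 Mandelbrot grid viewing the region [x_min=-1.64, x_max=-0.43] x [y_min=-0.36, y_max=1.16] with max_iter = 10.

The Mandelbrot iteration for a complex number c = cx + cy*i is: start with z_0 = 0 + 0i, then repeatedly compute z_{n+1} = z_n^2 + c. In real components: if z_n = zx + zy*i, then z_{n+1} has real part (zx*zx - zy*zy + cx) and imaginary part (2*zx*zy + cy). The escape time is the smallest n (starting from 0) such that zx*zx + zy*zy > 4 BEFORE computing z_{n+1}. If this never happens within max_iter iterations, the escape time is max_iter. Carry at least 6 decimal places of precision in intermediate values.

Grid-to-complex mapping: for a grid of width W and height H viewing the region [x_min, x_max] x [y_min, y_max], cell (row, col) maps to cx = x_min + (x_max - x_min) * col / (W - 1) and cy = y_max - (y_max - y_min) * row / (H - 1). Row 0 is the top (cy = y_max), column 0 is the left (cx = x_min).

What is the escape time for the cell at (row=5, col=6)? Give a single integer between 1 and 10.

Answer: 10

Derivation:
z_0 = 0 + 0i, c = -0.6029 + -0.3600i
Iter 1: z = -0.6029 + -0.3600i, |z|^2 = 0.4930
Iter 2: z = -0.3690 + 0.0741i, |z|^2 = 0.1417
Iter 3: z = -0.4722 + -0.4147i, |z|^2 = 0.3949
Iter 4: z = -0.5519 + 0.0316i, |z|^2 = 0.3055
Iter 5: z = -0.2993 + -0.3948i, |z|^2 = 0.2455
Iter 6: z = -0.6692 + -0.1236i, |z|^2 = 0.4631
Iter 7: z = -0.1703 + -0.1945i, |z|^2 = 0.0669
Iter 8: z = -0.6117 + -0.2937i, |z|^2 = 0.4604
Iter 9: z = -0.3150 + -0.0007i, |z|^2 = 0.0992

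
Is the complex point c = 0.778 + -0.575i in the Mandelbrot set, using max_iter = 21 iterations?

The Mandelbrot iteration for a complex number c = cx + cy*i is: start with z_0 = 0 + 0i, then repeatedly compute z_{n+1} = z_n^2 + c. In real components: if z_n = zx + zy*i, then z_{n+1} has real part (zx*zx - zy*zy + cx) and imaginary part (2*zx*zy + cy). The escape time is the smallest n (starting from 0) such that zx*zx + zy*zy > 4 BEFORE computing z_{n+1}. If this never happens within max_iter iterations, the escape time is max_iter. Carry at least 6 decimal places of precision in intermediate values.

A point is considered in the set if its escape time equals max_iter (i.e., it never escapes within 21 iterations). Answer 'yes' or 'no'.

z_0 = 0 + 0i, c = 0.7780 + -0.5750i
Iter 1: z = 0.7780 + -0.5750i, |z|^2 = 0.9359
Iter 2: z = 1.0527 + -1.4697i, |z|^2 = 3.2681
Iter 3: z = -0.2739 + -3.6692i, |z|^2 = 13.5380
Escaped at iteration 3

Answer: no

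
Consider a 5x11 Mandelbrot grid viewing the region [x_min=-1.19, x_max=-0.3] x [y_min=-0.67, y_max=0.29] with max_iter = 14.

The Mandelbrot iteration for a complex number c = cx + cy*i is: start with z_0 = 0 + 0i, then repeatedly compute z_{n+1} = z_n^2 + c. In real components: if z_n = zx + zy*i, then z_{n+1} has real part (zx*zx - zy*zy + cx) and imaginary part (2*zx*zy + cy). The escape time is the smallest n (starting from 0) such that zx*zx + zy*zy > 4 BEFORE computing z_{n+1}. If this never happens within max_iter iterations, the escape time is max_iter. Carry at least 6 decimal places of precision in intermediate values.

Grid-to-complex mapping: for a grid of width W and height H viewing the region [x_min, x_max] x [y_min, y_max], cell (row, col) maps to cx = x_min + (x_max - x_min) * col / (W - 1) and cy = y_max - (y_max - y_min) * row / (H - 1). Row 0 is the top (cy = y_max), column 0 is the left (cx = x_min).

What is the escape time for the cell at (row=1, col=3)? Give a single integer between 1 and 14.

z_0 = 0 + 0i, c = -0.5225 + 0.1940i
Iter 1: z = -0.5225 + 0.1940i, |z|^2 = 0.3106
Iter 2: z = -0.2871 + -0.0087i, |z|^2 = 0.0825
Iter 3: z = -0.4401 + 0.1990i, |z|^2 = 0.2333
Iter 4: z = -0.3684 + 0.0188i, |z|^2 = 0.1361
Iter 5: z = -0.3871 + 0.1801i, |z|^2 = 0.1823
Iter 6: z = -0.4051 + 0.0545i, |z|^2 = 0.1671
Iter 7: z = -0.3614 + 0.1498i, |z|^2 = 0.1531
Iter 8: z = -0.4143 + 0.0857i, |z|^2 = 0.1790
Iter 9: z = -0.3582 + 0.1230i, |z|^2 = 0.1434
Iter 10: z = -0.4093 + 0.1059i, |z|^2 = 0.1788
Iter 11: z = -0.3662 + 0.1073i, |z|^2 = 0.1456
Iter 12: z = -0.3999 + 0.1154i, |z|^2 = 0.1733
Iter 13: z = -0.3759 + 0.1017i, |z|^2 = 0.1516

Answer: 14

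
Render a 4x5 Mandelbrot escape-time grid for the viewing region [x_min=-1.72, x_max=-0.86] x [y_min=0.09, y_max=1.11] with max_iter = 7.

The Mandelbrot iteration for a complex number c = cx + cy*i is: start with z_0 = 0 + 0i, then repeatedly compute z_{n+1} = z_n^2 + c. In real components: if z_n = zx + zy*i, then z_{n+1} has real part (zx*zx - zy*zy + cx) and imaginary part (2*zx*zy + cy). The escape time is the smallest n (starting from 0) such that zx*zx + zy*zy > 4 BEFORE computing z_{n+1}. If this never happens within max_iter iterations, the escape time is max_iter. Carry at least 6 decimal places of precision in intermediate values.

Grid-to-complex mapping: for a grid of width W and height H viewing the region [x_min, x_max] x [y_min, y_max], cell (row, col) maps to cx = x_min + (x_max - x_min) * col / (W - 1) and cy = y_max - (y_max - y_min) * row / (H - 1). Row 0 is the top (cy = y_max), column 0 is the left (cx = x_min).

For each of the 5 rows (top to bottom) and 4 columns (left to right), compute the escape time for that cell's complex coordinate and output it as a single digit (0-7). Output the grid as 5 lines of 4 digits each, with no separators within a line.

(row=0, col=0): c = -1.7200 + 1.1100i → escape time 1
(row=0, col=1): c = -1.4333 + 1.1100i → escape time 2
(row=0, col=2): c = -1.1467 + 1.1100i → escape time 3
(row=0, col=3): c = -0.8600 + 1.1100i → escape time 3
(row=1, col=0): c = -1.7200 + 0.8550i → escape time 2
(row=1, col=1): c = -1.4333 + 0.8550i → escape time 3
(row=1, col=2): c = -1.1467 + 0.8550i → escape time 3
(row=1, col=3): c = -0.8600 + 0.8550i → escape time 4
(row=2, col=0): c = -1.7200 + 0.6000i → escape time 3
(row=2, col=1): c = -1.4333 + 0.6000i → escape time 3
(row=2, col=2): c = -1.1467 + 0.6000i → escape time 4
(row=2, col=3): c = -0.8600 + 0.6000i → escape time 5
(row=3, col=0): c = -1.7200 + 0.3450i → escape time 4
(row=3, col=1): c = -1.4333 + 0.3450i → escape time 5
(row=3, col=2): c = -1.1467 + 0.3450i → escape time 7
(row=3, col=3): c = -0.8600 + 0.3450i → escape time 7
(row=4, col=0): c = -1.7200 + 0.0900i → escape time 6
(row=4, col=1): c = -1.4333 + 0.0900i → escape time 7
(row=4, col=2): c = -1.1467 + 0.0900i → escape time 7
(row=4, col=3): c = -0.8600 + 0.0900i → escape time 7

Answer: 1233
2334
3345
4577
6777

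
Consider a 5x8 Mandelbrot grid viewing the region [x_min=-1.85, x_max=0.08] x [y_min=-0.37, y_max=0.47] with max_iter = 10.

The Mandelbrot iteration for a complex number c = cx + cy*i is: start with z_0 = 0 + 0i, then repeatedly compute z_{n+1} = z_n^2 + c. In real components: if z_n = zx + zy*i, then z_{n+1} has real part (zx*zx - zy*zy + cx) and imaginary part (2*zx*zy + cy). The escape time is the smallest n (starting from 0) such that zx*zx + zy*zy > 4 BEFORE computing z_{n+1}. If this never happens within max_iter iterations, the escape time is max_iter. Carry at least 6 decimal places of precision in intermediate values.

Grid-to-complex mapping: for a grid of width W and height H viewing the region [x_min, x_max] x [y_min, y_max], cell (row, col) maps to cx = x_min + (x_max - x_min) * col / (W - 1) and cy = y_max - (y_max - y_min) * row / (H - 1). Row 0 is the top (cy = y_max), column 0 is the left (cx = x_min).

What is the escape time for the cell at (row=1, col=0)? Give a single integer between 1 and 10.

Answer: 3

Derivation:
z_0 = 0 + 0i, c = -1.8500 + 0.3500i
Iter 1: z = -1.8500 + 0.3500i, |z|^2 = 3.5450
Iter 2: z = 1.4500 + -0.9450i, |z|^2 = 2.9955
Iter 3: z = -0.6405 + -2.3905i, |z|^2 = 6.1248
Escaped at iteration 3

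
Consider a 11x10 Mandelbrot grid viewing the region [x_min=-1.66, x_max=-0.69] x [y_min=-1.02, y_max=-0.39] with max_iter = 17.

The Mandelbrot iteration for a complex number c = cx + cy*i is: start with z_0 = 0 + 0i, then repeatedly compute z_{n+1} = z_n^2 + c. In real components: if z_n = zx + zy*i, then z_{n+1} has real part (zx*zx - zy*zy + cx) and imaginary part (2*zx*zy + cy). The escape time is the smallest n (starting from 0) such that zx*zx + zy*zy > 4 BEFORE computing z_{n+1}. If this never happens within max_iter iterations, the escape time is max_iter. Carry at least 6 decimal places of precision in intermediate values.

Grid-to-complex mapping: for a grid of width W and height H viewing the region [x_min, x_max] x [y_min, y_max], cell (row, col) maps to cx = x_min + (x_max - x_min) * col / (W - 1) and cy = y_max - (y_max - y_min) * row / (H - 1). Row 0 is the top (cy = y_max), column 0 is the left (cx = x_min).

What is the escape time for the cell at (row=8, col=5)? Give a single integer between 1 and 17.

z_0 = 0 + 0i, c = -1.1750 + -0.9500i
Iter 1: z = -1.1750 + -0.9500i, |z|^2 = 2.2831
Iter 2: z = -0.6969 + 1.2825i, |z|^2 = 2.1304
Iter 3: z = -2.3342 + -2.7375i, |z|^2 = 12.9422
Escaped at iteration 3

Answer: 3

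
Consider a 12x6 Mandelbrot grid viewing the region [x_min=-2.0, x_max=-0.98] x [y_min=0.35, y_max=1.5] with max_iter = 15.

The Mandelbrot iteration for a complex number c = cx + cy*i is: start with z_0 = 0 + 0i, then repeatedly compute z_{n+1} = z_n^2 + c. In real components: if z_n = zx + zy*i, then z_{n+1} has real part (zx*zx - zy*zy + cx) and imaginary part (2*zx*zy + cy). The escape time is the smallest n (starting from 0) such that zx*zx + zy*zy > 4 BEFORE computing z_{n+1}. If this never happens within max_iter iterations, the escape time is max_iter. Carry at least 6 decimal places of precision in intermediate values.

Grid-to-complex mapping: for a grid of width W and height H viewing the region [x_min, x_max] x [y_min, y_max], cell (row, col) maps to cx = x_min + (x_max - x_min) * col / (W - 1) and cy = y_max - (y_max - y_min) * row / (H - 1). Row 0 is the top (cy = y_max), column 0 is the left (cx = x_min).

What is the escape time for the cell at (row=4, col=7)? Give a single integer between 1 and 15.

z_0 = 0 + 0i, c = -1.3509 + 0.5800i
Iter 1: z = -1.3509 + 0.5800i, |z|^2 = 2.1614
Iter 2: z = 0.1376 + -0.9871i, |z|^2 = 0.9932
Iter 3: z = -2.3062 + 0.3083i, |z|^2 = 5.4138
Escaped at iteration 3

Answer: 3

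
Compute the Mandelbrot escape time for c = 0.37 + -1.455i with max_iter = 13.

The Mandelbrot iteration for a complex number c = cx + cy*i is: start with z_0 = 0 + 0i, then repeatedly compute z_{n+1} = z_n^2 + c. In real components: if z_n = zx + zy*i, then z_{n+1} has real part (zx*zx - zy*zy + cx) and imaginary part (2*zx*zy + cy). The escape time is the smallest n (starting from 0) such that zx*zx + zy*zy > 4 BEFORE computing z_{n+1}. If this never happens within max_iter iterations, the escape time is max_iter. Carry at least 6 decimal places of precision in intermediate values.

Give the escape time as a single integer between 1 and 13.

z_0 = 0 + 0i, c = 0.3700 + -1.4550i
Iter 1: z = 0.3700 + -1.4550i, |z|^2 = 2.2539
Iter 2: z = -1.6101 + -2.5317i, |z|^2 = 9.0020
Escaped at iteration 2

Answer: 2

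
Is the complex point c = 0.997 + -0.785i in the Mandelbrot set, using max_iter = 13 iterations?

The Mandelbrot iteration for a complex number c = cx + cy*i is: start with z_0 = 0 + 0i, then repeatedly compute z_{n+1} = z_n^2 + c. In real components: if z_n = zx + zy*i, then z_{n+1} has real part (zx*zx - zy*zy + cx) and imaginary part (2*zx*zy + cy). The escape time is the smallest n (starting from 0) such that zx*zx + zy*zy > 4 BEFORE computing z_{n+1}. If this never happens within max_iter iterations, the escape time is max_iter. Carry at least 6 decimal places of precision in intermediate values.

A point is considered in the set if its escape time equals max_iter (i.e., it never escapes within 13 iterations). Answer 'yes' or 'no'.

z_0 = 0 + 0i, c = 0.9970 + -0.7850i
Iter 1: z = 0.9970 + -0.7850i, |z|^2 = 1.6102
Iter 2: z = 1.3748 + -2.3503i, |z|^2 = 7.4139
Escaped at iteration 2

Answer: no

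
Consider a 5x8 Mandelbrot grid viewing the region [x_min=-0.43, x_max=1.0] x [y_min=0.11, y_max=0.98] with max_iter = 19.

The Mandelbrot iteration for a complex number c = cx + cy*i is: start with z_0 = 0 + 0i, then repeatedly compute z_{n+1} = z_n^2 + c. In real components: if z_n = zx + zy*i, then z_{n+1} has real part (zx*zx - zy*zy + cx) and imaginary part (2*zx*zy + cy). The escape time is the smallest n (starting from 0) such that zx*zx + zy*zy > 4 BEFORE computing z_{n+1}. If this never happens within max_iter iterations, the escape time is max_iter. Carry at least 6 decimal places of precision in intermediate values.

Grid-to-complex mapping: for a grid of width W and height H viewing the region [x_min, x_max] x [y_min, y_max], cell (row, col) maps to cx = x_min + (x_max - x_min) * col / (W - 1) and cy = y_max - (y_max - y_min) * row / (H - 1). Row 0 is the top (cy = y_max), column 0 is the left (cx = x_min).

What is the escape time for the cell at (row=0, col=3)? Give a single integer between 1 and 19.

Answer: 2

Derivation:
z_0 = 0 + 0i, c = 0.6425 + 0.9800i
Iter 1: z = 0.6425 + 0.9800i, |z|^2 = 1.3732
Iter 2: z = 0.0949 + 2.2393i, |z|^2 = 5.0235
Escaped at iteration 2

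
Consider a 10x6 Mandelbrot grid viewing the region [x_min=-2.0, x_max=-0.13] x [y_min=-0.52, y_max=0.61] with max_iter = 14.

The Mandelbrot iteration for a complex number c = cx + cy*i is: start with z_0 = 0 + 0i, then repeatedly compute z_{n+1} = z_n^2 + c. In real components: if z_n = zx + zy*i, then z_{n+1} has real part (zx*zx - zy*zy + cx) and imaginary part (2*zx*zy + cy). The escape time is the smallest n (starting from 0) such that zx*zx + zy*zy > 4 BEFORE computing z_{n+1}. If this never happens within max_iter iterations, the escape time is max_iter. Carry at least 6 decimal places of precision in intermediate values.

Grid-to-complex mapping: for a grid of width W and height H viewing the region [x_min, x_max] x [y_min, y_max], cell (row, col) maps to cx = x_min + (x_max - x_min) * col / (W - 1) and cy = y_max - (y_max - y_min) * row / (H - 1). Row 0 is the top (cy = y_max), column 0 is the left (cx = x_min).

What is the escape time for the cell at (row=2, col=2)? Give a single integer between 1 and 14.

Answer: 5

Derivation:
z_0 = 0 + 0i, c = -1.5844 + 0.1580i
Iter 1: z = -1.5844 + 0.1580i, |z|^2 = 2.5354
Iter 2: z = 0.9011 + -0.3427i, |z|^2 = 0.9293
Iter 3: z = -0.8900 + -0.4596i, |z|^2 = 1.0032
Iter 4: z = -1.0036 + 0.9760i, |z|^2 = 1.9597
Iter 5: z = -1.5298 + -1.8010i, |z|^2 = 5.5838
Escaped at iteration 5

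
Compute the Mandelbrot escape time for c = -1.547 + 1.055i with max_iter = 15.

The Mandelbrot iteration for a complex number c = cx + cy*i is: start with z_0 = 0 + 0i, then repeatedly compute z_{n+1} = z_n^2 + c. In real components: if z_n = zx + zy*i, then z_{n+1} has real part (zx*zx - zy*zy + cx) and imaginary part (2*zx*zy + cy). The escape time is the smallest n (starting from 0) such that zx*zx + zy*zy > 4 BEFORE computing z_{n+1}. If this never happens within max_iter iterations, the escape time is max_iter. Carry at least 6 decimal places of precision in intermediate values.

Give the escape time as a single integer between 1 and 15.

Answer: 2

Derivation:
z_0 = 0 + 0i, c = -1.5470 + 1.0550i
Iter 1: z = -1.5470 + 1.0550i, |z|^2 = 3.5062
Iter 2: z = -0.2668 + -2.2092i, |z|^2 = 4.9516
Escaped at iteration 2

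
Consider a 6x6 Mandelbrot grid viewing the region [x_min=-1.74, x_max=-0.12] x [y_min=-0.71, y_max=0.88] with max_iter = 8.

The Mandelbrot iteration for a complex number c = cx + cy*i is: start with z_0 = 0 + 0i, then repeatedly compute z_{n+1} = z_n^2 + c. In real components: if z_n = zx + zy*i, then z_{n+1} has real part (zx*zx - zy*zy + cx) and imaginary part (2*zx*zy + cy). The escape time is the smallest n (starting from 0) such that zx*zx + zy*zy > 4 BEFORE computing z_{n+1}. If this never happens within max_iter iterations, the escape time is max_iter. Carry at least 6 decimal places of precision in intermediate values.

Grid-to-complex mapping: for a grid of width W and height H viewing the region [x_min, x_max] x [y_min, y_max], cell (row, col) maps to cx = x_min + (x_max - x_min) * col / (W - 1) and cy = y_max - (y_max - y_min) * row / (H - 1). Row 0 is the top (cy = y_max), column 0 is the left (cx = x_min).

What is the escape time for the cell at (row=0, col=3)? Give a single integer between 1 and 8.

Answer: 4

Derivation:
z_0 = 0 + 0i, c = -0.7680 + 0.8800i
Iter 1: z = -0.7680 + 0.8800i, |z|^2 = 1.3642
Iter 2: z = -0.9526 + -0.4717i, |z|^2 = 1.1299
Iter 3: z = -0.0831 + 1.7786i, |z|^2 = 3.1704
Iter 4: z = -3.9246 + 0.5845i, |z|^2 = 15.7440
Escaped at iteration 4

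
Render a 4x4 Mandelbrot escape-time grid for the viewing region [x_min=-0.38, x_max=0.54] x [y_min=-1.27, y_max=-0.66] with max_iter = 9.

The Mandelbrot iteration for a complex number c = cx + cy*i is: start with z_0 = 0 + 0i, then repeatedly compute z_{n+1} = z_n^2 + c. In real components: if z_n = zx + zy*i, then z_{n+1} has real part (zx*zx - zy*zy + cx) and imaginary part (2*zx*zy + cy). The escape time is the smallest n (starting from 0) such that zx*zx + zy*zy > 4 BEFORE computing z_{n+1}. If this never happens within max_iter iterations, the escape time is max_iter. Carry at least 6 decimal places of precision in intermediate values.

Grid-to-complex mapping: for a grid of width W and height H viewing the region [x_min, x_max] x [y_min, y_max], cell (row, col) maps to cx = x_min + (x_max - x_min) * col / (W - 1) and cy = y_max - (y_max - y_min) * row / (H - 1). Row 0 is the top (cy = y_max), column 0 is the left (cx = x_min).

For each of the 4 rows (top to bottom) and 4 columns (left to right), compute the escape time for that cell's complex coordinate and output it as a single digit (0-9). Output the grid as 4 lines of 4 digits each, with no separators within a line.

(row=0, col=0): c = -0.3800 + -0.6600i → escape time 9
(row=0, col=1): c = -0.0733 + -0.6600i → escape time 9
(row=0, col=2): c = 0.2333 + -0.6600i → escape time 7
(row=0, col=3): c = 0.5400 + -0.6600i → escape time 3
(row=1, col=0): c = -0.3800 + -0.8633i → escape time 5
(row=1, col=1): c = -0.0733 + -0.8633i → escape time 9
(row=1, col=2): c = 0.2333 + -0.8633i → escape time 4
(row=1, col=3): c = 0.5400 + -0.8633i → escape time 3
(row=2, col=0): c = -0.3800 + -1.0667i → escape time 4
(row=2, col=1): c = -0.0733 + -1.0667i → escape time 6
(row=2, col=2): c = 0.2333 + -1.0667i → escape time 3
(row=2, col=3): c = 0.5400 + -1.0667i → escape time 2
(row=3, col=0): c = -0.3800 + -1.2700i → escape time 3
(row=3, col=1): c = -0.0733 + -1.2700i → escape time 3
(row=3, col=2): c = 0.2333 + -1.2700i → escape time 2
(row=3, col=3): c = 0.5400 + -1.2700i → escape time 2

Answer: 9973
5943
4632
3322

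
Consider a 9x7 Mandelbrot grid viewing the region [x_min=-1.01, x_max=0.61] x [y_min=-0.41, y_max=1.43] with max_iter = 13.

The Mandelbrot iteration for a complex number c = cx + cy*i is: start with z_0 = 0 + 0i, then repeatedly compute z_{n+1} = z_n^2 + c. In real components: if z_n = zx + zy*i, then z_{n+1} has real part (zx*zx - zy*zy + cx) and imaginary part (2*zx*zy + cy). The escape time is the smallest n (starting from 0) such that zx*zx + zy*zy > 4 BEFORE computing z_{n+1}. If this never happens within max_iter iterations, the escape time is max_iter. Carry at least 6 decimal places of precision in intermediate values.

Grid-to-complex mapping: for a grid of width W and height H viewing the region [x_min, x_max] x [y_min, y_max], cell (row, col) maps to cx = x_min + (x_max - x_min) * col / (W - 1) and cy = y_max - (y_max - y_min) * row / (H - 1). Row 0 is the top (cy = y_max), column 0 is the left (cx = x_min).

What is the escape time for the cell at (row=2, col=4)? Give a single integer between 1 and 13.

Answer: 13

Derivation:
z_0 = 0 + 0i, c = -0.2000 + 0.8167i
Iter 1: z = -0.2000 + 0.8167i, |z|^2 = 0.7069
Iter 2: z = -0.8269 + 0.4900i, |z|^2 = 0.9239
Iter 3: z = 0.2437 + 0.0063i, |z|^2 = 0.0594
Iter 4: z = -0.1406 + 0.8197i, |z|^2 = 0.6917
Iter 5: z = -0.8522 + 0.5861i, |z|^2 = 1.0697
Iter 6: z = 0.1827 + -0.1823i, |z|^2 = 0.0666
Iter 7: z = -0.1999 + 0.7501i, |z|^2 = 0.6026
Iter 8: z = -0.7227 + 0.5169i, |z|^2 = 0.7894
Iter 9: z = 0.0551 + 0.0696i, |z|^2 = 0.0079
Iter 10: z = -0.2018 + 0.8243i, |z|^2 = 0.7203
Iter 11: z = -0.8388 + 0.4840i, |z|^2 = 0.9378
Iter 12: z = 0.2694 + 0.0048i, |z|^2 = 0.0726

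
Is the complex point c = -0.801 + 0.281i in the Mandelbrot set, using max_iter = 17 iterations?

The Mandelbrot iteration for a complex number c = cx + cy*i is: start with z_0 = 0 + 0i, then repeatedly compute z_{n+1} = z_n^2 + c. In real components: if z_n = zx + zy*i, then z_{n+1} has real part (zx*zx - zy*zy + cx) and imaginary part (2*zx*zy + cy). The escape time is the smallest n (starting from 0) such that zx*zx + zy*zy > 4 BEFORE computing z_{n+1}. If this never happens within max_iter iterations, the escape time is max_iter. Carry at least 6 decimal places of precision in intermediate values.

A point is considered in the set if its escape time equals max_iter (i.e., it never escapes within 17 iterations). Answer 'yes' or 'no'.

Answer: no

Derivation:
z_0 = 0 + 0i, c = -0.8010 + 0.2810i
Iter 1: z = -0.8010 + 0.2810i, |z|^2 = 0.7206
Iter 2: z = -0.2384 + -0.1692i, |z|^2 = 0.0854
Iter 3: z = -0.7728 + 0.3616i, |z|^2 = 0.7280
Iter 4: z = -0.3346 + -0.2780i, |z|^2 = 0.1892
Iter 5: z = -0.7663 + 0.4670i, |z|^2 = 0.8053
Iter 6: z = -0.4318 + -0.4347i, |z|^2 = 0.3755
Iter 7: z = -0.8035 + 0.6565i, |z|^2 = 1.0766
Iter 8: z = -0.5863 + -0.7739i, |z|^2 = 0.9427
Iter 9: z = -1.0563 + 1.1885i, |z|^2 = 2.5282
Iter 10: z = -1.0979 + -2.2297i, |z|^2 = 6.1771
Escaped at iteration 10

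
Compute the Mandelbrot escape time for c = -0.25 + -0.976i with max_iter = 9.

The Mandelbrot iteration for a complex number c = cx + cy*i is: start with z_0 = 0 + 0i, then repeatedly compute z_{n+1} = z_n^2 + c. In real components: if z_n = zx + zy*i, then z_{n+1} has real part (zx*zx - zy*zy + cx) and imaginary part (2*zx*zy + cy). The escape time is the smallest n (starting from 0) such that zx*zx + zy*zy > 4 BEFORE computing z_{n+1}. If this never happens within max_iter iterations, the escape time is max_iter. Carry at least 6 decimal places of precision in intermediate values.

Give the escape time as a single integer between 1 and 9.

Answer: 6

Derivation:
z_0 = 0 + 0i, c = -0.2500 + -0.9760i
Iter 1: z = -0.2500 + -0.9760i, |z|^2 = 1.0151
Iter 2: z = -1.1401 + -0.4880i, |z|^2 = 1.5379
Iter 3: z = 0.8116 + 0.1367i, |z|^2 = 0.6774
Iter 4: z = 0.3901 + -0.7541i, |z|^2 = 0.7208
Iter 5: z = -0.6665 + -1.5643i, |z|^2 = 2.8911
Iter 6: z = -2.2527 + 1.1091i, |z|^2 = 6.3048
Escaped at iteration 6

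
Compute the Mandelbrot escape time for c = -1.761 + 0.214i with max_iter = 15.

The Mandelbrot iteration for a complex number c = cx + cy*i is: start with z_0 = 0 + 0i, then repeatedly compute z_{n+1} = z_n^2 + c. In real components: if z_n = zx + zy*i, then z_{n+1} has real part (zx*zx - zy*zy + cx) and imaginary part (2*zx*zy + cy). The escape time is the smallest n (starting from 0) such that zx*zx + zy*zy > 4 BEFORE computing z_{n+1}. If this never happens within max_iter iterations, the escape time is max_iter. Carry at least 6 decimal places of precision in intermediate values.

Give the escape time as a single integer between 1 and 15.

z_0 = 0 + 0i, c = -1.7610 + 0.2140i
Iter 1: z = -1.7610 + 0.2140i, |z|^2 = 3.1469
Iter 2: z = 1.2943 + -0.5397i, |z|^2 = 1.9666
Iter 3: z = -0.3770 + -1.1831i, |z|^2 = 1.5419
Iter 4: z = -3.0186 + 1.1061i, |z|^2 = 10.3355
Escaped at iteration 4

Answer: 4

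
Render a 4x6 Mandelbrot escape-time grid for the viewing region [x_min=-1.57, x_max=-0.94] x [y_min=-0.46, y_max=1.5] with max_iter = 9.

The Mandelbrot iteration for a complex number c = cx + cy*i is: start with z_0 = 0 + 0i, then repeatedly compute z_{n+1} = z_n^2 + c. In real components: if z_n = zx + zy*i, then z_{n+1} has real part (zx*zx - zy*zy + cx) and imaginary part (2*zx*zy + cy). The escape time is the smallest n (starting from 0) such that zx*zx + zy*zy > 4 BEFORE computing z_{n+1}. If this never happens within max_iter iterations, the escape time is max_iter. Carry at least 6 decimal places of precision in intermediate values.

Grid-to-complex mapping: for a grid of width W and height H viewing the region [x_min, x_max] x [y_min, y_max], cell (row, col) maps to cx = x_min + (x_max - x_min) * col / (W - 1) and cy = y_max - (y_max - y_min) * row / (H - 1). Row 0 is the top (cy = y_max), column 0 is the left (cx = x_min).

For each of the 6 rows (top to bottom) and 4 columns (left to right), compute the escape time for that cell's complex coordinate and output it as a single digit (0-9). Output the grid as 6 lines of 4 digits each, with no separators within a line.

Answer: 1122
2233
3334
4699
7999
3455

Derivation:
(row=0, col=0): c = -1.5700 + 1.5000i → escape time 1
(row=0, col=1): c = -1.3600 + 1.5000i → escape time 1
(row=0, col=2): c = -1.1500 + 1.5000i → escape time 2
(row=0, col=3): c = -0.9400 + 1.5000i → escape time 2
(row=1, col=0): c = -1.5700 + 1.1080i → escape time 2
(row=1, col=1): c = -1.3600 + 1.1080i → escape time 2
(row=1, col=2): c = -1.1500 + 1.1080i → escape time 3
(row=1, col=3): c = -0.9400 + 1.1080i → escape time 3
(row=2, col=0): c = -1.5700 + 0.7160i → escape time 3
(row=2, col=1): c = -1.3600 + 0.7160i → escape time 3
(row=2, col=2): c = -1.1500 + 0.7160i → escape time 3
(row=2, col=3): c = -0.9400 + 0.7160i → escape time 4
(row=3, col=0): c = -1.5700 + 0.3240i → escape time 4
(row=3, col=1): c = -1.3600 + 0.3240i → escape time 6
(row=3, col=2): c = -1.1500 + 0.3240i → escape time 9
(row=3, col=3): c = -0.9400 + 0.3240i → escape time 9
(row=4, col=0): c = -1.5700 + -0.0680i → escape time 7
(row=4, col=1): c = -1.3600 + -0.0680i → escape time 9
(row=4, col=2): c = -1.1500 + -0.0680i → escape time 9
(row=4, col=3): c = -0.9400 + -0.0680i → escape time 9
(row=5, col=0): c = -1.5700 + -0.4600i → escape time 3
(row=5, col=1): c = -1.3600 + -0.4600i → escape time 4
(row=5, col=2): c = -1.1500 + -0.4600i → escape time 5
(row=5, col=3): c = -0.9400 + -0.4600i → escape time 5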